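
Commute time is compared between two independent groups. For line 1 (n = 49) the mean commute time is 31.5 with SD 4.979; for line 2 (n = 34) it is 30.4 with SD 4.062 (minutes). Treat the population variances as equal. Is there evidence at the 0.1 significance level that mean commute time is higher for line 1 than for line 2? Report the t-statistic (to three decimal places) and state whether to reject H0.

t = 1.065; fail to reject H0

Let group 1 = line 1, group 2 = line 2. H0: μ_1 = μ_2; H1: μ_1 > μ_2 (two-sample pooled-variance t-test, right-tailed).
s_p² = [(49−1)·4.979² + (34−1)·4.062²]/(49+34−2) = 21.4128
t = (31.5 − 30.4)/√[21.4128·(1/49 + 1/34)] = 1.065
df = n₁ + n₂ − 2 = 81
p-value = P(T ≥ 1.065) ≈ 0.1450
Since p ≈ 0.1450 > α = 0.1, fail to reject H0; the evidence is not statistically significant.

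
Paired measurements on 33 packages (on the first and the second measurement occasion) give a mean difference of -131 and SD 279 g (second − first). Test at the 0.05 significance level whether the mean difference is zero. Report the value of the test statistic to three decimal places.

H0: μ_d = 0; H1: μ_d ≠ 0 (paired t-test on the differences, two-sided).
t = d̄/(s_d/√n) = -131/(279/√33) = -2.697
df = n − 1 = 32
Two-sided p-value ≈ 0.011
Since p ≈ 0.011 < α = 0.05, reject H0; the data support H1.

-2.697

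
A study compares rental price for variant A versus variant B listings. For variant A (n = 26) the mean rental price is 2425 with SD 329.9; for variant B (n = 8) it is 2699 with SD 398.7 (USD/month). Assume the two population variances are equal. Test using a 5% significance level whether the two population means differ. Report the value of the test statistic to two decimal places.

-1.96

Let group 1 = variant A, group 2 = variant B. H0: μ_1 = μ_2; H1: μ_1 ≠ μ_2 (two-sample pooled-variance t-test, two-sided).
s_p² = [(26−1)·329.9² + (8−1)·398.7²]/(26+8−2) = 119799
t = (2425 − 2699)/√[119799·(1/26 + 1/8)] = -1.96
df = n₁ + n₂ − 2 = 32
Two-sided p-value ≈ 0.059
Since p ≈ 0.059 > α = 0.05, fail to reject H0; the data do not provide sufficient evidence against H0.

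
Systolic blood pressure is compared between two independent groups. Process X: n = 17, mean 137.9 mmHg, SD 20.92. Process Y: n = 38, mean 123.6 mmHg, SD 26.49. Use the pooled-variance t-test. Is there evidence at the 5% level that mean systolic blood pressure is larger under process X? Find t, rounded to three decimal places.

Let group 1 = process X, group 2 = process Y. H0: μ_1 = μ_2; H1: μ_1 > μ_2 (two-sample pooled-variance t-test, right-tailed).
s_p² = [(17−1)·20.92² + (38−1)·26.49²]/(17+38−2) = 622
t = (137.9 − 123.6)/√[622·(1/17 + 1/38)] = 1.965
df = n₁ + n₂ − 2 = 53
p-value = P(T ≥ 1.965) ≈ 0.0273
Since p ≈ 0.0273 < α = 0.05, reject H0; the data support H1.

1.965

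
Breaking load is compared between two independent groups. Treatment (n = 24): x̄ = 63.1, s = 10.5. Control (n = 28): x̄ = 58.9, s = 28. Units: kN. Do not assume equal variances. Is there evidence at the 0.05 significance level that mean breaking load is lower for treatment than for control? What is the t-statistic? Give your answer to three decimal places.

0.736

Let group 1 = treatment, group 2 = control. H0: μ_1 = μ_2; H1: μ_1 < μ_2 (Welch's two-sample t-test, left-tailed).
t = (x̄_1 − x̄_2)/√(s_1²/n_1 + s_2²/n_2) = (63.1 − 58.9)/√(10.5²/24 + 28²/28) = 0.736
Welch–Satterthwaite df ≈ 35.47
p-value = P(T ≤ 0.736) ≈ 0.767
Since p ≈ 0.767 > α = 0.05, fail to reject H0; the evidence is not statistically significant.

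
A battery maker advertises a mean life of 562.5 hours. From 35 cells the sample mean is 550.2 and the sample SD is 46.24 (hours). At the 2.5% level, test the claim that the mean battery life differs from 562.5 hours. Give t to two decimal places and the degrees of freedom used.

t = -1.57, df = 34

H0: μ = 562.5; H1: μ ≠ 562.5 (one-sample t-test, two-sided).
t = (x̄ − μ₀)/(s/√n) = (550.2 − 562.5)/(46.24/√35) = -1.57
df = n − 1 = 34
Two-sided p-value ≈ 0.1248
Since p ≈ 0.1248 > α = 0.025, fail to reject H0; the data do not provide sufficient evidence against H0.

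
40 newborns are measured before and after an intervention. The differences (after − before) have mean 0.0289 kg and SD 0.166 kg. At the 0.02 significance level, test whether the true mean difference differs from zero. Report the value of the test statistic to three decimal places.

1.101

H0: μ_d = 0; H1: μ_d ≠ 0 (paired t-test on the differences, two-sided).
t = d̄/(s_d/√n) = 0.0289/(0.166/√40) = 1.101
df = n − 1 = 39
Two-sided p-value ≈ 0.2776
Since p ≈ 0.2776 > α = 0.02, fail to reject H0; the evidence is not statistically significant.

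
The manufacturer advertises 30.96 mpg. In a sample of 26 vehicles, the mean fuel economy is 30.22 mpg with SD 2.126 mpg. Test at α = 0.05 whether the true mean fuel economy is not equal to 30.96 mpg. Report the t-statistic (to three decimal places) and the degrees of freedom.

t = -1.775, df = 25

H0: μ = 30.96; H1: μ ≠ 30.96 (one-sample t-test, two-sided).
t = (x̄ − μ₀)/(s/√n) = (30.22 − 30.96)/(2.126/√26) = -1.775
df = n − 1 = 25
Two-sided p-value ≈ 0.088
Since p ≈ 0.088 > α = 0.05, fail to reject H0; the evidence is not statistically significant.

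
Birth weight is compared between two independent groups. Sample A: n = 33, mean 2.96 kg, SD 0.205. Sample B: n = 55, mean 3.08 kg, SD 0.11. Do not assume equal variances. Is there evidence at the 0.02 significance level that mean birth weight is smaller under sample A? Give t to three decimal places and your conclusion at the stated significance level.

Let group 1 = sample A, group 2 = sample B. H0: μ_1 = μ_2; H1: μ_1 < μ_2 (Welch's two-sample t-test, left-tailed).
t = (x̄_1 − x̄_2)/√(s_1²/n_1 + s_2²/n_2) = (2.96 − 3.08)/√(0.205²/33 + 0.11²/55) = -3.105
Welch–Satterthwaite df ≈ 43.25
p-value = P(T ≤ -3.105) ≈ 0.0017
Since p ≈ 0.0017 < α = 0.02, reject H0; the evidence is statistically significant.

t = -3.105; reject H0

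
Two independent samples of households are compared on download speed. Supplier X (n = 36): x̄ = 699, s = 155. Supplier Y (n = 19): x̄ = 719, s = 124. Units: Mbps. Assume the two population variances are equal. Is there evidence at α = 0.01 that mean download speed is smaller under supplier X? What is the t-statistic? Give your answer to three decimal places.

-0.486

Let group 1 = supplier X, group 2 = supplier Y. H0: μ_1 = μ_2; H1: μ_1 < μ_2 (two-sample pooled-variance t-test, left-tailed).
s_p² = [(36−1)·155² + (19−1)·124²]/(36+19−2) = 21087.6
t = (699 − 719)/√[21087.6·(1/36 + 1/19)] = -0.486
df = n₁ + n₂ − 2 = 53
p-value = P(T ≤ -0.486) ≈ 0.315
Since p ≈ 0.315 > α = 0.01, fail to reject H0; the evidence is not statistically significant.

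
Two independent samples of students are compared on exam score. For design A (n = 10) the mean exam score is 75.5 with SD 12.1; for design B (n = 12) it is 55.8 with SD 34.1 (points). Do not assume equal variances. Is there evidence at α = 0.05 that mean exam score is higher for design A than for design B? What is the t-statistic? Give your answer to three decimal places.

1.865

Let group 1 = design A, group 2 = design B. H0: μ_1 = μ_2; H1: μ_1 > μ_2 (Welch's two-sample t-test, right-tailed).
t = (x̄_1 − x̄_2)/√(s_1²/n_1 + s_2²/n_2) = (75.5 − 55.8)/√(12.1²/10 + 34.1²/12) = 1.865
Welch–Satterthwaite df ≈ 14.18
p-value = P(T ≥ 1.865) ≈ 0.0415
Since p ≈ 0.0415 < α = 0.05, reject H0; the data support H1.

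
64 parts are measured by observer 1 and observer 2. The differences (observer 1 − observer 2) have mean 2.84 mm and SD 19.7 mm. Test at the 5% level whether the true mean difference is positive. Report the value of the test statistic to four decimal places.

1.1533

H0: μ_d = 0; H1: μ_d > 0 (paired t-test on the differences, right-tailed).
t = d̄/(s_d/√n) = 2.84/(19.7/√64) = 1.1533
df = n − 1 = 63
p-value = P(T ≥ 1.1533) ≈ 0.1266
Since p ≈ 0.1266 > α = 0.05, fail to reject H0; the data do not provide sufficient evidence against H0.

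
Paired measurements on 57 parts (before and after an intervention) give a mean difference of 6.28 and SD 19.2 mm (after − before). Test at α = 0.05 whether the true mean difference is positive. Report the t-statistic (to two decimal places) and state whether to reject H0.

t = 2.47; reject H0

H0: μ_d = 0; H1: μ_d > 0 (paired t-test on the differences, right-tailed).
t = d̄/(s_d/√n) = 6.28/(19.2/√57) = 2.47
df = n − 1 = 56
p-value = P(T ≥ 2.47) ≈ 0.008
Since p ≈ 0.008 < α = 0.05, reject H0; the evidence is statistically significant.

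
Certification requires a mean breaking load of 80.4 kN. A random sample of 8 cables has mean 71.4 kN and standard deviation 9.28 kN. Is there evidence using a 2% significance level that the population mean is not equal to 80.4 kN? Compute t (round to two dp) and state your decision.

H0: μ = 80.4; H1: μ ≠ 80.4 (one-sample t-test, two-sided).
t = (x̄ − μ₀)/(s/√n) = (71.4 − 80.4)/(9.28/√8) = -2.74
df = n − 1 = 7
Two-sided p-value ≈ 0.0288
Since p ≈ 0.0288 > α = 0.02, fail to reject H0; the evidence is not statistically significant.

t = -2.74; fail to reject H0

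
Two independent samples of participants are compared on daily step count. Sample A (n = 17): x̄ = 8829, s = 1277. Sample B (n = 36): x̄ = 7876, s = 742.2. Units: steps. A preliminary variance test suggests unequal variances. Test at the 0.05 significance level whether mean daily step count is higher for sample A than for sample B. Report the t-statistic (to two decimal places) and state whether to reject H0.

t = 2.86; reject H0

Let group 1 = sample A, group 2 = sample B. H0: μ_1 = μ_2; H1: μ_1 > μ_2 (Welch's two-sample t-test, right-tailed).
t = (x̄_1 − x̄_2)/√(s_1²/n_1 + s_2²/n_2) = (8829 − 7876)/√(1277²/17 + 742.2²/36) = 2.86
Welch–Satterthwaite df ≈ 21.26
p-value = P(T ≥ 2.86) ≈ 0.005
Since p ≈ 0.005 < α = 0.05, reject H0; the data support H1.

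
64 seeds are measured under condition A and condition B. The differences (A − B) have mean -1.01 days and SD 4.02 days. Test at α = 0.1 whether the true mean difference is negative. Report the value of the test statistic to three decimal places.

-2.010

H0: μ_d = 0; H1: μ_d < 0 (paired t-test on the differences, left-tailed).
t = d̄/(s_d/√n) = -1.01/(4.02/√64) = -2.010
df = n − 1 = 63
p-value = P(T ≤ -2.010) ≈ 0.024
Since p ≈ 0.024 < α = 0.1, reject H0; the data support H1.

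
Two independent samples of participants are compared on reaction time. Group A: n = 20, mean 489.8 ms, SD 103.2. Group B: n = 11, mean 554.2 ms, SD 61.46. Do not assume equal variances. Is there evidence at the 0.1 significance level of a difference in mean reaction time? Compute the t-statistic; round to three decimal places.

-2.176

Let group 1 = group A, group 2 = group B. H0: μ_1 = μ_2; H1: μ_1 ≠ μ_2 (Welch's two-sample t-test, two-sided).
t = (x̄_1 − x̄_2)/√(s_1²/n_1 + s_2²/n_2) = (489.8 − 554.2)/√(103.2²/20 + 61.46²/11) = -2.176
Welch–Satterthwaite df ≈ 28.72
Two-sided p-value ≈ 0.038
Since p ≈ 0.038 < α = 0.1, reject H0; the evidence is statistically significant.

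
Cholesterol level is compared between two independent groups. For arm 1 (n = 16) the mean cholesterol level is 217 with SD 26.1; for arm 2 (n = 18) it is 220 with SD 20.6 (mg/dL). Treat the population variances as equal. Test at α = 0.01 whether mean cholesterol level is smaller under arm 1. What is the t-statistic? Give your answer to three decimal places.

-0.374

Let group 1 = arm 1, group 2 = arm 2. H0: μ_1 = μ_2; H1: μ_1 < μ_2 (two-sample pooled-variance t-test, left-tailed).
s_p² = [(16−1)·26.1² + (18−1)·20.6²]/(16+18−2) = 544.758
t = (217 − 220)/√[544.758·(1/16 + 1/18)] = -0.374
df = n₁ + n₂ − 2 = 32
p-value = P(T ≤ -0.374) ≈ 0.3554
Since p ≈ 0.3554 > α = 0.01, fail to reject H0; the data do not provide sufficient evidence against H0.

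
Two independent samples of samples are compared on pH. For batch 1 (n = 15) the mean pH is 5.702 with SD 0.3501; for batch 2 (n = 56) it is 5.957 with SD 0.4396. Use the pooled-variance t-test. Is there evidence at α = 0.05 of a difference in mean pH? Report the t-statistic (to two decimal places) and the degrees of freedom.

Let group 1 = batch 1, group 2 = batch 2. H0: μ_1 = μ_2; H1: μ_1 ≠ μ_2 (two-sample pooled-variance t-test, two-sided).
s_p² = [(15−1)·0.3501² + (56−1)·0.4396²]/(15+56−2) = 0.178908
t = (5.702 − 5.957)/√[0.178908·(1/15 + 1/56)] = -2.07
df = n₁ + n₂ − 2 = 69
Two-sided p-value ≈ 0.042
Since p ≈ 0.042 < α = 0.05, reject H0; the evidence is statistically significant.

t = -2.07, df = 69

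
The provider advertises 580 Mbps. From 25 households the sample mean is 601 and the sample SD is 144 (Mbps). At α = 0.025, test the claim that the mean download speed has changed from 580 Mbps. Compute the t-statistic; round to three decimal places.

H0: μ = 580; H1: μ ≠ 580 (one-sample t-test, two-sided).
t = (x̄ − μ₀)/(s/√n) = (601 − 580)/(144/√25) = 0.729
df = n − 1 = 24
Two-sided p-value ≈ 0.473
Since p ≈ 0.473 > α = 0.025, fail to reject H0; the evidence is not statistically significant.

0.729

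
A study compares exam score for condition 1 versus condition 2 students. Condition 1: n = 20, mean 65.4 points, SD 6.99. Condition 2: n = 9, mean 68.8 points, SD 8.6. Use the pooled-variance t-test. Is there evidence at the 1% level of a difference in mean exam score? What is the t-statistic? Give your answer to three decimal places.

Let group 1 = condition 1, group 2 = condition 2. H0: μ_1 = μ_2; H1: μ_1 ≠ μ_2 (two-sample pooled-variance t-test, two-sided).
s_p² = [(20−1)·6.99² + (9−1)·8.6²]/(20+9−2) = 56.2971
t = (65.4 − 68.8)/√[56.2971·(1/20 + 1/9)] = -1.129
df = n₁ + n₂ − 2 = 27
Two-sided p-value ≈ 0.269
Since p ≈ 0.269 > α = 0.01, fail to reject H0; the evidence is not statistically significant.

-1.129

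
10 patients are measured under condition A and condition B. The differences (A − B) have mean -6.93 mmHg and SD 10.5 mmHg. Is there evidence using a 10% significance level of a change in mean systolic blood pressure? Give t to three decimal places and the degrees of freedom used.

t = -2.087, df = 9

H0: μ_d = 0; H1: μ_d ≠ 0 (paired t-test on the differences, two-sided).
t = d̄/(s_d/√n) = -6.93/(10.5/√10) = -2.087
df = n − 1 = 9
Two-sided p-value ≈ 0.0665
Since p ≈ 0.0665 < α = 0.1, reject H0; the data support H1.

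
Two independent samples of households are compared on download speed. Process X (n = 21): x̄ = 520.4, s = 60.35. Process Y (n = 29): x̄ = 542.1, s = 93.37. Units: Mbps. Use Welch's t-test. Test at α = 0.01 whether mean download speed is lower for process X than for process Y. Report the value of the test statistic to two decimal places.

-1.00

Let group 1 = process X, group 2 = process Y. H0: μ_1 = μ_2; H1: μ_1 < μ_2 (Welch's two-sample t-test, left-tailed).
t = (x̄_1 − x̄_2)/√(s_1²/n_1 + s_2²/n_2) = (520.4 − 542.1)/√(60.35²/21 + 93.37²/29) = -1.00
Welch–Satterthwaite df ≈ 47.50
p-value = P(T ≤ -1.00) ≈ 0.162
Since p ≈ 0.162 > α = 0.01, fail to reject H0; the data do not provide sufficient evidence against H0.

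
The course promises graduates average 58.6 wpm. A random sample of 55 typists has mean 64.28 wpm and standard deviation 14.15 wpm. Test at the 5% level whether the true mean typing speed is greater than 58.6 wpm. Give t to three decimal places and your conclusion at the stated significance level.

H0: μ = 58.6; H1: μ > 58.6 (one-sample t-test, right-tailed).
t = (x̄ − μ₀)/(s/√n) = (64.28 − 58.6)/(14.15/√55) = 2.977
df = n − 1 = 54
p-value = P(T ≥ 2.977) ≈ 0.0022
Since p ≈ 0.0022 < α = 0.05, reject H0; the data support H1.

t = 2.977; reject H0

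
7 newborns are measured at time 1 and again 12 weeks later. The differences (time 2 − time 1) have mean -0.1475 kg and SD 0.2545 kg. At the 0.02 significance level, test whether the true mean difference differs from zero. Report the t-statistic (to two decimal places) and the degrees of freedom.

t = -1.53, df = 6

H0: μ_d = 0; H1: μ_d ≠ 0 (paired t-test on the differences, two-sided).
t = d̄/(s_d/√n) = -0.1475/(0.2545/√7) = -1.53
df = n − 1 = 6
Two-sided p-value ≈ 0.176
Since p ≈ 0.176 > α = 0.02, fail to reject H0; the data do not provide sufficient evidence against H0.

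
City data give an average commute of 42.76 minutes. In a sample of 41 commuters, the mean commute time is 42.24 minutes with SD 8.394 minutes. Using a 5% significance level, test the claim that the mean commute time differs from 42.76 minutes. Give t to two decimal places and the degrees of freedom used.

H0: μ = 42.76; H1: μ ≠ 42.76 (one-sample t-test, two-sided).
t = (x̄ − μ₀)/(s/√n) = (42.24 − 42.76)/(8.394/√41) = -0.40
df = n − 1 = 40
Two-sided p-value ≈ 0.6937
Since p ≈ 0.6937 > α = 0.05, fail to reject H0; the data do not provide sufficient evidence against H0.

t = -0.40, df = 40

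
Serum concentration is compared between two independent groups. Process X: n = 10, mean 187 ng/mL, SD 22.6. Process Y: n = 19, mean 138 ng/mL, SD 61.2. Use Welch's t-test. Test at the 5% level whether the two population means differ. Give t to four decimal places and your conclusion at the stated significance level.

Let group 1 = process X, group 2 = process Y. H0: μ_1 = μ_2; H1: μ_1 ≠ μ_2 (Welch's two-sample t-test, two-sided).
t = (x̄_1 − x̄_2)/√(s_1²/n_1 + s_2²/n_2) = (187 − 138)/√(22.6²/10 + 61.2²/19) = 3.1102
Welch–Satterthwaite df ≈ 25.16
Two-sided p-value ≈ 0.0046
Since p ≈ 0.0046 < α = 0.05, reject H0; the evidence is statistically significant.

t = 3.1102; reject H0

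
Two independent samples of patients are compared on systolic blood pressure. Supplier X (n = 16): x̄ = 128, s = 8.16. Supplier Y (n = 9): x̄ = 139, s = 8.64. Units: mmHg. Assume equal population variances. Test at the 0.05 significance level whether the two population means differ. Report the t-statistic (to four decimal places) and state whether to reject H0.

t = -3.1692; reject H0

Let group 1 = supplier X, group 2 = supplier Y. H0: μ_1 = μ_2; H1: μ_1 ≠ μ_2 (two-sample pooled-variance t-test, two-sided).
s_p² = [(16−1)·8.16² + (9−1)·8.64²]/(16+9−2) = 69.3905
t = (128 − 139)/√[69.3905·(1/16 + 1/9)] = -3.1692
df = n₁ + n₂ − 2 = 23
Two-sided p-value ≈ 0.0043
Since p ≈ 0.0043 < α = 0.05, reject H0; the evidence is statistically significant.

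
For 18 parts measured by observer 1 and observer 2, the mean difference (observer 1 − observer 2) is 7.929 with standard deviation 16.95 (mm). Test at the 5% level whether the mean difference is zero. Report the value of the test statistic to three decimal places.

1.985

H0: μ_d = 0; H1: μ_d ≠ 0 (paired t-test on the differences, two-sided).
t = d̄/(s_d/√n) = 7.929/(16.95/√18) = 1.985
df = n − 1 = 17
Two-sided p-value ≈ 0.064
Since p ≈ 0.064 > α = 0.05, fail to reject H0; the data do not provide sufficient evidence against H0.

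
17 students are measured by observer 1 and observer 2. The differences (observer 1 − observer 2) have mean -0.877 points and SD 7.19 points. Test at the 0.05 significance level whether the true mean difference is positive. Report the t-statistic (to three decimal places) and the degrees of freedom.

H0: μ_d = 0; H1: μ_d > 0 (paired t-test on the differences, right-tailed).
t = d̄/(s_d/√n) = -0.877/(7.19/√17) = -0.503
df = n − 1 = 16
p-value = P(T ≥ -0.503) ≈ 0.689
Since p ≈ 0.689 > α = 0.05, fail to reject H0; the evidence is not statistically significant.

t = -0.503, df = 16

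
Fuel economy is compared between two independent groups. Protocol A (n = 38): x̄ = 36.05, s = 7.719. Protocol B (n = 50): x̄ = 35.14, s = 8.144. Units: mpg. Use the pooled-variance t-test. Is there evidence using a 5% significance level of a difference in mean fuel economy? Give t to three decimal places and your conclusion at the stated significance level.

Let group 1 = protocol A, group 2 = protocol B. H0: μ_1 = μ_2; H1: μ_1 ≠ μ_2 (two-sample pooled-variance t-test, two-sided).
s_p² = [(38−1)·7.719² + (50−1)·8.144²]/(38+50−2) = 63.4242
t = (36.05 − 35.14)/√[63.4242·(1/38 + 1/50)] = 0.531
df = n₁ + n₂ − 2 = 86
Two-sided p-value ≈ 0.5968
Since p ≈ 0.5968 > α = 0.05, fail to reject H0; the evidence is not statistically significant.

t = 0.531; fail to reject H0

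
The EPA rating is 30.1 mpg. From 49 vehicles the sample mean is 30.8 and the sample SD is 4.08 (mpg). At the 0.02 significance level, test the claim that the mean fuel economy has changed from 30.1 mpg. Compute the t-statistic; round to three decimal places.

1.201

H0: μ = 30.1; H1: μ ≠ 30.1 (one-sample t-test, two-sided).
t = (x̄ − μ₀)/(s/√n) = (30.8 − 30.1)/(4.08/√49) = 1.201
df = n − 1 = 48
Two-sided p-value ≈ 0.2357
Since p ≈ 0.2357 > α = 0.02, fail to reject H0; the data do not provide sufficient evidence against H0.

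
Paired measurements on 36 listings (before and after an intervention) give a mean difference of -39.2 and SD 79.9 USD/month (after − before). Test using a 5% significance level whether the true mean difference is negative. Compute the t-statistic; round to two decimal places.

H0: μ_d = 0; H1: μ_d < 0 (paired t-test on the differences, left-tailed).
t = d̄/(s_d/√n) = -39.2/(79.9/√36) = -2.94
df = n − 1 = 35
p-value = P(T ≤ -2.94) ≈ 0.0029
Since p ≈ 0.0029 < α = 0.05, reject H0; the data support H1.

-2.94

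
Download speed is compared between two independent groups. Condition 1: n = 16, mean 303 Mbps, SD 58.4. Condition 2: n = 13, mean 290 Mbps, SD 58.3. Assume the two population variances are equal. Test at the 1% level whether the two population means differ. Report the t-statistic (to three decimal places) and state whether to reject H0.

t = 0.597; fail to reject H0

Let group 1 = condition 1, group 2 = condition 2. H0: μ_1 = μ_2; H1: μ_1 ≠ μ_2 (two-sample pooled-variance t-test, two-sided).
s_p² = [(16−1)·58.4² + (13−1)·58.3²]/(16+13−2) = 3405.37
t = (303 − 290)/√[3405.37·(1/16 + 1/13)] = 0.597
df = n₁ + n₂ − 2 = 27
Two-sided p-value ≈ 0.5557
Since p ≈ 0.5557 > α = 0.01, fail to reject H0; the evidence is not statistically significant.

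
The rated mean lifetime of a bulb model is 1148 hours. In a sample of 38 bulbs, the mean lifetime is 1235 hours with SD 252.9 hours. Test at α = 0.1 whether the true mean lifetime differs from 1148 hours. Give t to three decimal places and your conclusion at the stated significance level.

t = 2.121; reject H0

H0: μ = 1148; H1: μ ≠ 1148 (one-sample t-test, two-sided).
t = (x̄ − μ₀)/(s/√n) = (1235 − 1148)/(252.9/√38) = 2.121
df = n − 1 = 37
Two-sided p-value ≈ 0.0407
Since p ≈ 0.0407 < α = 0.1, reject H0; the data support H1.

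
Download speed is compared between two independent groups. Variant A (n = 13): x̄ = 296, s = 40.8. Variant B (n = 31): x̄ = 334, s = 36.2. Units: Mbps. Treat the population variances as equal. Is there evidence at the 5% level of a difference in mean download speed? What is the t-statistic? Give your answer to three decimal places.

Let group 1 = variant A, group 2 = variant B. H0: μ_1 = μ_2; H1: μ_1 ≠ μ_2 (two-sample pooled-variance t-test, two-sided).
s_p² = [(13−1)·40.8² + (31−1)·36.2²]/(13+31−2) = 1411.64
t = (296 − 334)/√[1411.64·(1/13 + 1/31)] = -3.061
df = n₁ + n₂ − 2 = 42
Two-sided p-value ≈ 0.004
Since p ≈ 0.004 < α = 0.05, reject H0; the data support H1.

-3.061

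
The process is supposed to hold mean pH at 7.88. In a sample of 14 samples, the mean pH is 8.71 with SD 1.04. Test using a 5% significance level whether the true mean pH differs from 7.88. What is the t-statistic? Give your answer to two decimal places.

H0: μ = 7.88; H1: μ ≠ 7.88 (one-sample t-test, two-sided).
t = (x̄ − μ₀)/(s/√n) = (8.71 − 7.88)/(1.04/√14) = 2.99
df = n − 1 = 13
Two-sided p-value ≈ 0.011
Since p ≈ 0.011 < α = 0.05, reject H0; the evidence is statistically significant.

2.99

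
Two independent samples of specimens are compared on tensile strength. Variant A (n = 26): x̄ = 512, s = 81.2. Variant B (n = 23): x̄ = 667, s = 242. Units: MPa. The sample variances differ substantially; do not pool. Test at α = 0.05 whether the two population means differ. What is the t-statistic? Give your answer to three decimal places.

Let group 1 = variant A, group 2 = variant B. H0: μ_1 = μ_2; H1: μ_1 ≠ μ_2 (Welch's two-sample t-test, two-sided).
t = (x̄_1 − x̄_2)/√(s_1²/n_1 + s_2²/n_2) = (512 − 667)/√(81.2²/26 + 242²/23) = -2.929
Welch–Satterthwaite df ≈ 26.37
Two-sided p-value ≈ 0.007
Since p ≈ 0.007 < α = 0.05, reject H0; the data support H1.

-2.929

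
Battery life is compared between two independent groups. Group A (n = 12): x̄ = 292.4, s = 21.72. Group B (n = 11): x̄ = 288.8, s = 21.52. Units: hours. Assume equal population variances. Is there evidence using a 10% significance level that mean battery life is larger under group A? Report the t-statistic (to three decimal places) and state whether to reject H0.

t = 0.399; fail to reject H0

Let group 1 = group A, group 2 = group B. H0: μ_1 = μ_2; H1: μ_1 > μ_2 (two-sample pooled-variance t-test, right-tailed).
s_p² = [(12−1)·21.72² + (11−1)·21.52²]/(12+11−2) = 467.64
t = (292.4 − 288.8)/√[467.64·(1/12 + 1/11)] = 0.399
df = n₁ + n₂ − 2 = 21
p-value = P(T ≥ 0.399) ≈ 0.3470
Since p ≈ 0.3470 > α = 0.1, fail to reject H0; the evidence is not statistically significant.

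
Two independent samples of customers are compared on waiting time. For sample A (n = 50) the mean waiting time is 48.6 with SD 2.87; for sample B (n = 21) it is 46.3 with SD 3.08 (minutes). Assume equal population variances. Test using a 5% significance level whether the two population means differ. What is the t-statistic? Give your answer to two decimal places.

Let group 1 = sample A, group 2 = sample B. H0: μ_1 = μ_2; H1: μ_1 ≠ μ_2 (two-sample pooled-variance t-test, two-sided).
s_p² = [(50−1)·2.87² + (21−1)·3.08²]/(50+21−2) = 8.59907
t = (48.6 − 46.3)/√[8.59907·(1/50 + 1/21)] = 3.02
df = n₁ + n₂ − 2 = 69
Two-sided p-value ≈ 0.004
Since p ≈ 0.004 < α = 0.05, reject H0; the data support H1.

3.02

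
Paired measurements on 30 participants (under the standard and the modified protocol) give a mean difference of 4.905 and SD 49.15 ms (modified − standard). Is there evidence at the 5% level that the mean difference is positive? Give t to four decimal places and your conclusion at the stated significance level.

t = 0.5466; fail to reject H0

H0: μ_d = 0; H1: μ_d > 0 (paired t-test on the differences, right-tailed).
t = d̄/(s_d/√n) = 4.905/(49.15/√30) = 0.5466
df = n − 1 = 29
p-value = P(T ≥ 0.5466) ≈ 0.2944
Since p ≈ 0.2944 > α = 0.05, fail to reject H0; the evidence is not statistically significant.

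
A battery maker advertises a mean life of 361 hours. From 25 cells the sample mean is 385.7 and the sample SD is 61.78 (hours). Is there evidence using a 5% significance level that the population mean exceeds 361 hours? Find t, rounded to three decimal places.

H0: μ = 361; H1: μ > 361 (one-sample t-test, right-tailed).
t = (x̄ − μ₀)/(s/√n) = (385.7 − 361)/(61.78/√25) = 1.999
df = n − 1 = 24
p-value = P(T ≥ 1.999) ≈ 0.0285
Since p ≈ 0.0285 < α = 0.05, reject H0; the data support H1.

1.999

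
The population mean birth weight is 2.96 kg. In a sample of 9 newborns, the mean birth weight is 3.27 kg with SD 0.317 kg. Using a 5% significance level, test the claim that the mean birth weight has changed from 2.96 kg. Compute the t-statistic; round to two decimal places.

2.93

H0: μ = 2.96; H1: μ ≠ 2.96 (one-sample t-test, two-sided).
t = (x̄ − μ₀)/(s/√n) = (3.27 − 2.96)/(0.317/√9) = 2.93
df = n − 1 = 8
Two-sided p-value ≈ 0.019
Since p ≈ 0.019 < α = 0.05, reject H0; the data support H1.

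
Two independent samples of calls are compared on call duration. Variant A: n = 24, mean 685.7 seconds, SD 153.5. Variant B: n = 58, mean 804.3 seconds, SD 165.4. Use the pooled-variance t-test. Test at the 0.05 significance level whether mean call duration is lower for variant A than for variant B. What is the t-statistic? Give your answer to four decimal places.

-3.0151

Let group 1 = variant A, group 2 = variant B. H0: μ_1 = μ_2; H1: μ_1 < μ_2 (two-sample pooled-variance t-test, left-tailed).
s_p² = [(24−1)·153.5² + (58−1)·165.4²]/(24+58−2) = 26266.1
t = (685.7 − 804.3)/√[26266.1·(1/24 + 1/58)] = -3.0151
df = n₁ + n₂ − 2 = 80
p-value = P(T ≤ -3.0151) ≈ 0.0017
Since p ≈ 0.0017 < α = 0.05, reject H0; the evidence is statistically significant.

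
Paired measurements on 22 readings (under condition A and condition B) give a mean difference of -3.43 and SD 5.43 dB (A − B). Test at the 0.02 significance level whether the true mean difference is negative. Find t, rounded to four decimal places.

-2.9628

H0: μ_d = 0; H1: μ_d < 0 (paired t-test on the differences, left-tailed).
t = d̄/(s_d/√n) = -3.43/(5.43/√22) = -2.9628
df = n − 1 = 21
p-value = P(T ≤ -2.9628) ≈ 0.004
Since p ≈ 0.004 < α = 0.02, reject H0; the evidence is statistically significant.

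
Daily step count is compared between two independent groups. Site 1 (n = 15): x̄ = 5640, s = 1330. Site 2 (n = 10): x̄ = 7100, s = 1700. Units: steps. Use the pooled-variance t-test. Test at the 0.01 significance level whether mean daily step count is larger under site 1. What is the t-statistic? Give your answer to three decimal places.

Let group 1 = site 1, group 2 = site 2. H0: μ_1 = μ_2; H1: μ_1 > μ_2 (two-sample pooled-variance t-test, right-tailed).
s_p² = [(15−1)·1330² + (10−1)·1700²]/(15+10−2) = 2207590
t = (5640 − 7100)/√[2207590·(1/15 + 1/10)] = -2.407
df = n₁ + n₂ − 2 = 23
p-value = P(T ≥ -2.407) ≈ 0.9877
Since p ≈ 0.9877 > α = 0.01, fail to reject H0; the evidence is not statistically significant.

-2.407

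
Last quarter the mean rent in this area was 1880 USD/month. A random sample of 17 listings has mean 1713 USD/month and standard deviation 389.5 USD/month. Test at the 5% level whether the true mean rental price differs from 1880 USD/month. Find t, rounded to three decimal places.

-1.768

H0: μ = 1880; H1: μ ≠ 1880 (one-sample t-test, two-sided).
t = (x̄ − μ₀)/(s/√n) = (1713 − 1880)/(389.5/√17) = -1.768
df = n − 1 = 16
Two-sided p-value ≈ 0.096
Since p ≈ 0.096 > α = 0.05, fail to reject H0; the evidence is not statistically significant.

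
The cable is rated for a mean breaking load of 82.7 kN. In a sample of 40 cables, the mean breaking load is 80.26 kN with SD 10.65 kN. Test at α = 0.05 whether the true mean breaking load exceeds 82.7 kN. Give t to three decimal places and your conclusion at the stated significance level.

t = -1.449; fail to reject H0

H0: μ = 82.7; H1: μ > 82.7 (one-sample t-test, right-tailed).
t = (x̄ − μ₀)/(s/√n) = (80.26 − 82.7)/(10.65/√40) = -1.449
df = n − 1 = 39
p-value = P(T ≥ -1.449) ≈ 0.922
Since p ≈ 0.922 > α = 0.05, fail to reject H0; the data do not provide sufficient evidence against H0.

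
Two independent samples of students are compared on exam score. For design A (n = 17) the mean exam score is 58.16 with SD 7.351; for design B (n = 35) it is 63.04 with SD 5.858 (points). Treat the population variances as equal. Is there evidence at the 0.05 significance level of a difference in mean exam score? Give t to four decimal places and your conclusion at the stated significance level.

Let group 1 = design A, group 2 = design B. H0: μ_1 = μ_2; H1: μ_1 ≠ μ_2 (two-sample pooled-variance t-test, two-sided).
s_p² = [(17−1)·7.351² + (35−1)·5.858²]/(17+35−2) = 40.6269
t = (58.16 − 63.04)/√[40.6269·(1/17 + 1/35)] = -2.5898
df = n₁ + n₂ − 2 = 50
Two-sided p-value ≈ 0.013
Since p ≈ 0.013 < α = 0.05, reject H0; the evidence is statistically significant.

t = -2.5898; reject H0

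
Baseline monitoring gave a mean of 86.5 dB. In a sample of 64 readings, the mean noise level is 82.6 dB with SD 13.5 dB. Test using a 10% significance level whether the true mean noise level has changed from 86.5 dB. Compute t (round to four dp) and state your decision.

t = -2.3111; reject H0

H0: μ = 86.5; H1: μ ≠ 86.5 (one-sample t-test, two-sided).
t = (x̄ − μ₀)/(s/√n) = (82.6 − 86.5)/(13.5/√64) = -2.3111
df = n − 1 = 63
Two-sided p-value ≈ 0.024
Since p ≈ 0.024 < α = 0.1, reject H0; the data support H1.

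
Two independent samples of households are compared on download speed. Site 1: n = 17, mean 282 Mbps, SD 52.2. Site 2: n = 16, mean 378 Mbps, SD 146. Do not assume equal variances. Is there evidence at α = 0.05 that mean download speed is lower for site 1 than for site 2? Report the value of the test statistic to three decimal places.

Let group 1 = site 1, group 2 = site 2. H0: μ_1 = μ_2; H1: μ_1 < μ_2 (Welch's two-sample t-test, left-tailed).
t = (x̄_1 − x̄_2)/√(s_1²/n_1 + s_2²/n_2) = (282 − 378)/√(52.2²/17 + 146²/16) = -2.485
Welch–Satterthwaite df ≈ 18.57
p-value = P(T ≤ -2.485) ≈ 0.011
Since p ≈ 0.011 < α = 0.05, reject H0; the data support H1.

-2.485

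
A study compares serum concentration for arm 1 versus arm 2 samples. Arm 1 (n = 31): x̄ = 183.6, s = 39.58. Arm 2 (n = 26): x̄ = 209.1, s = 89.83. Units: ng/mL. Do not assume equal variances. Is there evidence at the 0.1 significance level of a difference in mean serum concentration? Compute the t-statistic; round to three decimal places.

Let group 1 = arm 1, group 2 = arm 2. H0: μ_1 = μ_2; H1: μ_1 ≠ μ_2 (Welch's two-sample t-test, two-sided).
t = (x̄_1 − x̄_2)/√(s_1²/n_1 + s_2²/n_2) = (183.6 − 209.1)/√(39.58²/31 + 89.83²/26) = -1.342
Welch–Satterthwaite df ≈ 33.07
Two-sided p-value ≈ 0.1886
Since p ≈ 0.1886 > α = 0.1, fail to reject H0; the evidence is not statistically significant.

-1.342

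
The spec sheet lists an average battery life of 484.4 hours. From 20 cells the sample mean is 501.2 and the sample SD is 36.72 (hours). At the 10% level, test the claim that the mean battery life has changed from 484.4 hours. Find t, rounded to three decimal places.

2.046

H0: μ = 484.4; H1: μ ≠ 484.4 (one-sample t-test, two-sided).
t = (x̄ − μ₀)/(s/√n) = (501.2 − 484.4)/(36.72/√20) = 2.046
df = n − 1 = 19
Two-sided p-value ≈ 0.0548
Since p ≈ 0.0548 < α = 0.1, reject H0; the data support H1.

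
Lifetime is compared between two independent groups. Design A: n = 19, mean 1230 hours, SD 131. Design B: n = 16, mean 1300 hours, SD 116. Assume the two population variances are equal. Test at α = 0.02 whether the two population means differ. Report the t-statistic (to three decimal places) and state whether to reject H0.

Let group 1 = design A, group 2 = design B. H0: μ_1 = μ_2; H1: μ_1 ≠ μ_2 (two-sample pooled-variance t-test, two-sided).
s_p² = [(19−1)·131² + (16−1)·116²]/(19+16−2) = 15476.9
t = (1230 − 1300)/√[15476.9·(1/19 + 1/16)] = -1.658
df = n₁ + n₂ − 2 = 33
Two-sided p-value ≈ 0.1067
Since p ≈ 0.1067 > α = 0.02, fail to reject H0; the data do not provide sufficient evidence against H0.

t = -1.658; fail to reject H0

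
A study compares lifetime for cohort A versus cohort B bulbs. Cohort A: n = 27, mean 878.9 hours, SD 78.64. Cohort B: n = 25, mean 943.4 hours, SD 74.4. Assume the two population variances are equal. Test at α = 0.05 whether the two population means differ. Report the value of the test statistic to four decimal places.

-3.0324

Let group 1 = cohort A, group 2 = cohort B. H0: μ_1 = μ_2; H1: μ_1 ≠ μ_2 (two-sample pooled-variance t-test, two-sided).
s_p² = [(27−1)·78.64² + (25−1)·74.4²]/(27+25−2) = 5872.78
t = (878.9 − 943.4)/√[5872.78·(1/27 + 1/25)] = -3.0324
df = n₁ + n₂ − 2 = 50
Two-sided p-value ≈ 0.004
Since p ≈ 0.004 < α = 0.05, reject H0; the evidence is statistically significant.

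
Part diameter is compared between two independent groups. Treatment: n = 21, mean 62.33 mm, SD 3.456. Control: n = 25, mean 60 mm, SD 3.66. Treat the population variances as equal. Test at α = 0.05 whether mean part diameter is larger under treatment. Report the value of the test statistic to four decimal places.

2.2057

Let group 1 = treatment, group 2 = control. H0: μ_1 = μ_2; H1: μ_1 > μ_2 (two-sample pooled-variance t-test, right-tailed).
s_p² = [(21−1)·3.456² + (25−1)·3.66²]/(21+25−2) = 12.7358
t = (62.33 − 60)/√[12.7358·(1/21 + 1/25)] = 2.2057
df = n₁ + n₂ − 2 = 44
p-value = P(T ≥ 2.2057) ≈ 0.016
Since p ≈ 0.016 < α = 0.05, reject H0; the data support H1.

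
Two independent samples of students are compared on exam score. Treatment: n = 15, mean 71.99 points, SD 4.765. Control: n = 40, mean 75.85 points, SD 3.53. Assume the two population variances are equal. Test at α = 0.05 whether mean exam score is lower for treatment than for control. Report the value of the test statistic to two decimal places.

Let group 1 = treatment, group 2 = control. H0: μ_1 = μ_2; H1: μ_1 < μ_2 (two-sample pooled-variance t-test, left-tailed).
s_p² = [(15−1)·4.765² + (40−1)·3.53²]/(15+40−2) = 15.1669
t = (71.99 − 75.85)/√[15.1669·(1/15 + 1/40)] = -3.27
df = n₁ + n₂ − 2 = 53
p-value = P(T ≤ -3.27) ≈ 0.001
Since p ≈ 0.001 < α = 0.05, reject H0; the evidence is statistically significant.

-3.27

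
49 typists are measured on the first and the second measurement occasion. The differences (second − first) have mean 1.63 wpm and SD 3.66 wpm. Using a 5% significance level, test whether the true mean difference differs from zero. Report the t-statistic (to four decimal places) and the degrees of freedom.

t = 3.1175, df = 48

H0: μ_d = 0; H1: μ_d ≠ 0 (paired t-test on the differences, two-sided).
t = d̄/(s_d/√n) = 1.63/(3.66/√49) = 3.1175
df = n − 1 = 48
Two-sided p-value ≈ 0.0031
Since p ≈ 0.0031 < α = 0.05, reject H0; the data support H1.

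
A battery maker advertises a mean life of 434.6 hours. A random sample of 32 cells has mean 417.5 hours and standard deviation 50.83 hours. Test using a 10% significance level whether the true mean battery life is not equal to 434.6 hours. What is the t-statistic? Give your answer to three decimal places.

H0: μ = 434.6; H1: μ ≠ 434.6 (one-sample t-test, two-sided).
t = (x̄ − μ₀)/(s/√n) = (417.5 − 434.6)/(50.83/√32) = -1.903
df = n − 1 = 31
Two-sided p-value ≈ 0.066
Since p ≈ 0.066 < α = 0.1, reject H0; the evidence is statistically significant.

-1.903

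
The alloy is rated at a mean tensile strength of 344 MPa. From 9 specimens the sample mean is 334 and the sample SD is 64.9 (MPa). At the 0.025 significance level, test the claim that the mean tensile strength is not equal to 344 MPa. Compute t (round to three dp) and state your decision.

H0: μ = 344; H1: μ ≠ 344 (one-sample t-test, two-sided).
t = (x̄ − μ₀)/(s/√n) = (334 − 344)/(64.9/√9) = -0.462
df = n − 1 = 8
Two-sided p-value ≈ 0.6562
Since p ≈ 0.6562 > α = 0.025, fail to reject H0; the evidence is not statistically significant.

t = -0.462; fail to reject H0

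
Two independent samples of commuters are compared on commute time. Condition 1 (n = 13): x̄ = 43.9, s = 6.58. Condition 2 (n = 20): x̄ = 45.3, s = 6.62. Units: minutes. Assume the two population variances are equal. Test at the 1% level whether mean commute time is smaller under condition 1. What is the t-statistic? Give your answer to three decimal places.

Let group 1 = condition 1, group 2 = condition 2. H0: μ_1 = μ_2; H1: μ_1 < μ_2 (two-sample pooled-variance t-test, left-tailed).
s_p² = [(13−1)·6.58² + (20−1)·6.62²]/(13+20−2) = 43.62
t = (43.9 − 45.3)/√[43.62·(1/13 + 1/20)] = -0.595
df = n₁ + n₂ − 2 = 31
p-value = P(T ≤ -0.595) ≈ 0.2781
Since p ≈ 0.2781 > α = 0.01, fail to reject H0; the data do not provide sufficient evidence against H0.

-0.595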